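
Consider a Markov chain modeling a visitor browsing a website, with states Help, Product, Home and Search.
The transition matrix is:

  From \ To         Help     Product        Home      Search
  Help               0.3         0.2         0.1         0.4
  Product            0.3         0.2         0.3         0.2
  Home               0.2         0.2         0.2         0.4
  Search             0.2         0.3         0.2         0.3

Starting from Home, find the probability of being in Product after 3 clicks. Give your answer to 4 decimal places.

Propagate the distribution vector 3 clicks from Home.
After 0 clicks: (0.0000, 0.0000, 1.0000, 0.0000)
After 1 click: (0.2000, 0.2000, 0.2000, 0.4000)
After 2 clicks: (0.2400, 0.2400, 0.2000, 0.3200)
After 3 clicks: (0.2480, 0.2320, 0.2000, 0.3200)
P(in Product after 3 clicks) = 0.2320

0.2320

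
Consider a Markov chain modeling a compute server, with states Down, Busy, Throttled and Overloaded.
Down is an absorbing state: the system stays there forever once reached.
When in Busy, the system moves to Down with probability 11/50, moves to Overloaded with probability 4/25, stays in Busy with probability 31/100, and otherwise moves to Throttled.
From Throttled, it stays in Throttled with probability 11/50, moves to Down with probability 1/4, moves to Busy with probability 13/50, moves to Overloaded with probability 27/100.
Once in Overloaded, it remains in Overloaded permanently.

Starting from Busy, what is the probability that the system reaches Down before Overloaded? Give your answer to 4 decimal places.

0.5444

Let h(s) be the probability of absorption at Down starting from transient state s. Then h(Down) = 1 and h(Overloaded) = 0. By first-step analysis:
h(Busy) = 0.22·1 + 0.31·h(Busy) + 0.31·h(Throttled) + 0.16·0
h(Throttled) = 0.25·1 + 0.26·h(Busy) + 0.22·h(Throttled) + 0.27·0
Solving: h(Busy) = 0.5444, h(Throttled) = 0.5020.
Starting from Busy, the probability is 0.5444.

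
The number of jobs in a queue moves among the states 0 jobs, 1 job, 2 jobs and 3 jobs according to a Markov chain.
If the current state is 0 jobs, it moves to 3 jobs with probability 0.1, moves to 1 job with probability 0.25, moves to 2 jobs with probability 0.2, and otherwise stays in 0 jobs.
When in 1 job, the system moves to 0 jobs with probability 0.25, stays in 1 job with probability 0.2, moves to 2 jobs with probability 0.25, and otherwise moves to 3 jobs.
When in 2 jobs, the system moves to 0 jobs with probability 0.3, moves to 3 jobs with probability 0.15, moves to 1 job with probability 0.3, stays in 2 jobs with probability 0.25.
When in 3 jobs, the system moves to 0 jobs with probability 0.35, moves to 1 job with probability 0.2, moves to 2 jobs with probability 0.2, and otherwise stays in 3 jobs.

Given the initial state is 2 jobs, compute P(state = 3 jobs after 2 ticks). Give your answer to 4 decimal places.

Propagate the distribution vector 2 ticks from 2 jobs.
After 0 ticks: (0.0000, 0.0000, 1.0000, 0.0000)
After 1 tick: (0.3000, 0.3000, 0.2500, 0.1500)
After 2 ticks: (0.3375, 0.2400, 0.2275, 0.1950)
P(in 3 jobs after 2 ticks) = 0.1950

0.1950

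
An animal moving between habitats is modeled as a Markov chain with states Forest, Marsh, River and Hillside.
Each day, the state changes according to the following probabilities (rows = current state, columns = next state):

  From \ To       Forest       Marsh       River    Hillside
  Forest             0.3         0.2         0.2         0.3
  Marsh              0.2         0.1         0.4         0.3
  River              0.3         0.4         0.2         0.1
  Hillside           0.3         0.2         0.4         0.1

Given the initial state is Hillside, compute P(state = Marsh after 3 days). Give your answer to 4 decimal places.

Propagate the distribution vector 3 days from Hillside.
After 0 days: (0.0000, 0.0000, 0.0000, 1.0000)
After 1 day: (0.3000, 0.2000, 0.4000, 0.1000)
After 2 days: (0.2800, 0.2600, 0.2600, 0.2000)
After 3 days: (0.2740, 0.2260, 0.2920, 0.2080)
P(in Marsh after 3 days) = 0.2260

0.2260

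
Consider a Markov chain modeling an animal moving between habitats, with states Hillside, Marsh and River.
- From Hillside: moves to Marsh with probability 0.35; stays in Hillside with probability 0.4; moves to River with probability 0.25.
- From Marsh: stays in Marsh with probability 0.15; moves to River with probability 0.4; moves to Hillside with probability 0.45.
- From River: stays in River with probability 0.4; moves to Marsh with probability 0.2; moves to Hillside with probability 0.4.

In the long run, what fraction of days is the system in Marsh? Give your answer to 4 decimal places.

0.2494

Let the stationary distribution be π with π = πP and π_1 + π_2 + π_3 = 1.
π_1 = 0.4·π_1 + 0.45·π_2 + 0.4·π_3
π_2 = 0.35·π_1 + 0.15·π_2 + 0.2·π_3
Solving with the normalization constraint gives π = (0.4125, 0.2494, 0.3381).
So the stationary probability of Marsh is 0.2494.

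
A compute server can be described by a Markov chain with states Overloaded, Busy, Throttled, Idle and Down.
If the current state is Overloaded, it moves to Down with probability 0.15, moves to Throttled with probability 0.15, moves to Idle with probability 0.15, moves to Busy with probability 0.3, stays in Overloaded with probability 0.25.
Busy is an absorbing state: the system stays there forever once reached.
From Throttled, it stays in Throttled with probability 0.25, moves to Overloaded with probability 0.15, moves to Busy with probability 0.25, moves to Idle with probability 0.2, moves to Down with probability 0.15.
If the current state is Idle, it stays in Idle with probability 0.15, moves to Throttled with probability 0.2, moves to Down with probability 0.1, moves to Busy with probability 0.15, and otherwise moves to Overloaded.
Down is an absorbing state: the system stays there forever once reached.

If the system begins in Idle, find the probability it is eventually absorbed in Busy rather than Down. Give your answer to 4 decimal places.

0.6327

Let h(s) be the probability of absorption at Busy starting from transient state s. Then h(Busy) = 1 and h(Down) = 0. By first-step analysis:
h(Overloaded) = 0.25·h(Overloaded) + 0.3·1 + 0.15·h(Throttled) + 0.15·h(Idle) + 0.15·0
h(Throttled) = 0.15·h(Overloaded) + 0.25·1 + 0.25·h(Throttled) + 0.2·h(Idle) + 0.15·0
h(Idle) = 0.4·h(Overloaded) + 0.15·1 + 0.2·h(Throttled) + 0.15·h(Idle) + 0.1·0
Solving: h(Overloaded) = 0.6531, h(Throttled) = 0.6327, h(Idle) = 0.6327.
Starting from Idle, the probability is 0.6327.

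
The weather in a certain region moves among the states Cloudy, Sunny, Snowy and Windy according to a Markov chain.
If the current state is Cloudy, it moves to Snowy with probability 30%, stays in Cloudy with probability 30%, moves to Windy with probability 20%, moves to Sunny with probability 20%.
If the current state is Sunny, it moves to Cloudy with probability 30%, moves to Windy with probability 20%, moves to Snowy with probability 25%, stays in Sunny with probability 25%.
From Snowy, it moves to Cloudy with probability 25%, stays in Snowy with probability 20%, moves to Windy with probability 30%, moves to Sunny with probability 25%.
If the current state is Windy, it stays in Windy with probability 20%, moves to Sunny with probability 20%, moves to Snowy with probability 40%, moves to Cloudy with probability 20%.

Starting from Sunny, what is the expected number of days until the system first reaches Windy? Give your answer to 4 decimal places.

4.4409

Let t(s) be the expected number of days to first reach Windy from state s, with t(Windy) = 0. Conditioning on the first day:
t(Cloudy) = 1 + 0.3·t(Cloudy) + 0.2·t(Sunny) + 0.3·t(Snowy)
t(Sunny) = 1 + 0.3·t(Cloudy) + 0.25·t(Sunny) + 0.25·t(Snowy)
t(Snowy) = 1 + 0.25·t(Cloudy) + 0.25·t(Sunny) + 0.2·t(Snowy)
Solving: t(Cloudy) = 4.4198, t(Sunny) = 4.4409, t(Snowy) = 4.0190.
Expected days from Sunny to Windy: 4.4409.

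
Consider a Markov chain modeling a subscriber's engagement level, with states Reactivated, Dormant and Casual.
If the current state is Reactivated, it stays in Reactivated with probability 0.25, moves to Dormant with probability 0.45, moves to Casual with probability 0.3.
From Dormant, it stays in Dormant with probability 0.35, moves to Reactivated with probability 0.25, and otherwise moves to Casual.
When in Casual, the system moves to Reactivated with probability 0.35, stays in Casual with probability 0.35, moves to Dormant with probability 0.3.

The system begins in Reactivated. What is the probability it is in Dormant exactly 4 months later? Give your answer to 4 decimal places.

Propagate the distribution vector 4 months from Reactivated.
After 0 months: (1.0000, 0.0000, 0.0000)
After 1 month: (0.2500, 0.4500, 0.3000)
After 2 months: (0.2800, 0.3600, 0.3600)
After 3 months: (0.2860, 0.3600, 0.3540)
After 4 months: (0.2854, 0.3609, 0.3537)
P(in Dormant after 4 months) = 0.3609

0.3609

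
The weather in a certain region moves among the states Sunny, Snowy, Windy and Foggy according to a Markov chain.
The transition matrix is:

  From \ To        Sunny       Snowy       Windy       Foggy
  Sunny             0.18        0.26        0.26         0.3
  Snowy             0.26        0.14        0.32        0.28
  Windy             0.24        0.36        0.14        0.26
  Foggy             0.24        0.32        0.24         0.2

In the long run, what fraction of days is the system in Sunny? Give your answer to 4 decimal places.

0.2315

Let the stationary distribution be π with π = πP and π_1 + π_2 + π_3 + π_4 = 1.
π_1 = 0.18·π_1 + 0.26·π_2 + 0.24·π_3 + 0.24·π_4
π_2 = 0.26·π_1 + 0.14·π_2 + 0.36·π_3 + 0.32·π_4
π_3 = 0.26·π_1 + 0.32·π_2 + 0.14·π_3 + 0.24·π_4
Solving with the normalization constraint gives π = (0.2315, 0.2676, 0.2419, 0.2591).
So the stationary probability of Sunny is 0.2315.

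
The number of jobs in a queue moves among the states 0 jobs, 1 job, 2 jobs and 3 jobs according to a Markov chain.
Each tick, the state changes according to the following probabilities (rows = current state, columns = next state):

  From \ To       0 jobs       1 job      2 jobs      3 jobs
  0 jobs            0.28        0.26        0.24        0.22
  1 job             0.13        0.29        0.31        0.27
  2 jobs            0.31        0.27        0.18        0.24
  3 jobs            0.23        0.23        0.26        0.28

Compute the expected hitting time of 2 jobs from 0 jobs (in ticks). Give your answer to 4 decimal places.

3.7996

Let t(s) be the expected number of ticks to first reach 2 jobs from state s, with t(2 jobs) = 0. Conditioning on the first tick:
t(0 jobs) = 1 + 0.28·t(0 jobs) + 0.26·t(1 job) + 0.22·t(3 jobs)
t(1 job) = 1 + 0.13·t(0 jobs) + 0.29·t(1 job) + 0.27·t(3 jobs)
t(3 jobs) = 1 + 0.23·t(0 jobs) + 0.23·t(1 job) + 0.28·t(3 jobs)
Solving: t(0 jobs) = 3.7996, t(1 job) = 3.5217, t(3 jobs) = 3.7276.
Expected ticks from 0 jobs to 2 jobs: 3.7996.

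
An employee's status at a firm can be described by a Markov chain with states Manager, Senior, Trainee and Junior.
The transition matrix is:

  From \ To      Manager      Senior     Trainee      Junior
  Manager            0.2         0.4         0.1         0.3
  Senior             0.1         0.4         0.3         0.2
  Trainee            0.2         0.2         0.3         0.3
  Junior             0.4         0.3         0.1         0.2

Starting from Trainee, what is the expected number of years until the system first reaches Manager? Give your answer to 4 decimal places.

Let t(s) be the expected number of years to first reach Manager from state s, with t(Manager) = 0. Conditioning on the first year:
t(Senior) = 1 + 0.4·t(Senior) + 0.3·t(Trainee) + 0.2·t(Junior)
t(Trainee) = 1 + 0.2·t(Senior) + 0.3·t(Trainee) + 0.3·t(Junior)
t(Junior) = 1 + 0.3·t(Senior) + 0.1·t(Trainee) + 0.2·t(Junior)
Solving: t(Senior) = 5.1777, t(Trainee) = 4.5178, t(Junior) = 3.7563.
Expected years from Trainee to Manager: 4.5178.

4.5178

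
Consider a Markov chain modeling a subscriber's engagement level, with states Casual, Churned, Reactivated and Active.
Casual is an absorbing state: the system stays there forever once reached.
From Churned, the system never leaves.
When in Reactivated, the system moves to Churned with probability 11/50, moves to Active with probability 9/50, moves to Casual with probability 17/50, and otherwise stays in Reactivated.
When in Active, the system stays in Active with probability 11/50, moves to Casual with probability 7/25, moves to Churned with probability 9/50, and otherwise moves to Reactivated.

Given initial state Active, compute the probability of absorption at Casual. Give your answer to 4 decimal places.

Let h(s) be the probability of absorption at Casual starting from transient state s. Then h(Casual) = 1 and h(Churned) = 0. By first-step analysis:
h(Reactivated) = 0.34·1 + 0.22·0 + 0.26·h(Reactivated) + 0.18·h(Active)
h(Active) = 0.28·1 + 0.18·0 + 0.32·h(Reactivated) + 0.22·h(Active)
Solving: h(Reactivated) = 0.6074, h(Active) = 0.6082.
Starting from Active, the probability is 0.6082.

0.6082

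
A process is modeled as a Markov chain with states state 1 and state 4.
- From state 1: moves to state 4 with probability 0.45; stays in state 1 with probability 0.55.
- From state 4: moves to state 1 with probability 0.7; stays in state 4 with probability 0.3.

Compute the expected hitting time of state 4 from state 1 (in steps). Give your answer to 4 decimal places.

2.2222

Let t(s) be the expected number of steps to first reach state 4 from state s, with t(state 4) = 0. Conditioning on the first step:
t(state 1) = 1 + 0.55·t(state 1)
Solving: t(state 1) = 2.2222.
Expected steps from state 1 to state 4: 2.2222.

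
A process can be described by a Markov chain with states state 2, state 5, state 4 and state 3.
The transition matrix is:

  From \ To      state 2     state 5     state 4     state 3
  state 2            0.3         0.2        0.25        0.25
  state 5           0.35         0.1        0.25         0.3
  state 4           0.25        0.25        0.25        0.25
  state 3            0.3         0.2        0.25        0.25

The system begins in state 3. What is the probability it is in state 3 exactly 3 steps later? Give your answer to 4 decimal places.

0.2596

Propagate the distribution vector 3 steps from state 3.
After 0 steps: (0.0000, 0.0000, 0.0000, 1.0000)
After 1 step: (0.3000, 0.2000, 0.2500, 0.2500)
After 2 steps: (0.2975, 0.1925, 0.2500, 0.2600)
After 3 steps: (0.2971, 0.1933, 0.2500, 0.2596)
P(in state 3 after 3 steps) = 0.2596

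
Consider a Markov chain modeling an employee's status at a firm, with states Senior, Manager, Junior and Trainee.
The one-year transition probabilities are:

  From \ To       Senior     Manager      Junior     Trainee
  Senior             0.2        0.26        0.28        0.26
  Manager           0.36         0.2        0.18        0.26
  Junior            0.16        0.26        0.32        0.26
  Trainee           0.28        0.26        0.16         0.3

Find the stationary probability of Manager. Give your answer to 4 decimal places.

Let the stationary distribution be π with π = πP and π_1 + π_2 + π_3 + π_4 = 1.
π_1 = 0.2·π_1 + 0.36·π_2 + 0.16·π_3 + 0.28·π_4
π_2 = 0.26·π_1 + 0.2·π_2 + 0.26·π_3 + 0.26·π_4
π_3 = 0.28·π_1 + 0.18·π_2 + 0.32·π_3 + 0.16·π_4
Solving with the normalization constraint gives π = (0.2516, 0.2453, 0.2323, 0.2708).
So the stationary probability of Manager is 0.2453.

0.2453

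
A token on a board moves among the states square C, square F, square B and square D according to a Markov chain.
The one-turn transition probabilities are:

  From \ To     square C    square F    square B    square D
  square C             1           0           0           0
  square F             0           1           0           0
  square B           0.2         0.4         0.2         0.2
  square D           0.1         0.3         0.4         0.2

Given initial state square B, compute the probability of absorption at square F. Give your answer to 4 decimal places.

0.6786

Let h(s) be the probability of absorption at square F starting from transient state s. Then h(square F) = 1 and h(square C) = 0. By first-step analysis:
h(square B) = 0.2·0 + 0.4·1 + 0.2·h(square B) + 0.2·h(square D)
h(square D) = 0.1·0 + 0.3·1 + 0.4·h(square B) + 0.2·h(square D)
Solving: h(square B) = 0.6786, h(square D) = 0.7143.
Starting from square B, the probability is 0.6786.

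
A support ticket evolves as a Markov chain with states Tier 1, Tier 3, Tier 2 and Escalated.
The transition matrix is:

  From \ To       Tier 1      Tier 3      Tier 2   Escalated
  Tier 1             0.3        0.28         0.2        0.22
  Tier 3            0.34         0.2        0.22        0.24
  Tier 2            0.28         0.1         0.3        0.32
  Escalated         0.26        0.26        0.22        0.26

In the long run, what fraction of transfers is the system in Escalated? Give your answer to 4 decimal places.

0.2579

Let the stationary distribution be π with π = πP and π_1 + π_2 + π_3 + π_4 = 1.
π_1 = 0.3·π_1 + 0.34·π_2 + 0.28·π_3 + 0.26·π_4
π_2 = 0.28·π_1 + 0.2·π_2 + 0.1·π_3 + 0.26·π_4
π_3 = 0.2·π_1 + 0.22·π_2 + 0.3·π_3 + 0.22·π_4
Solving with the normalization constraint gives π = (0.2937, 0.2157, 0.2327, 0.2579).
So the stationary probability of Escalated is 0.2579.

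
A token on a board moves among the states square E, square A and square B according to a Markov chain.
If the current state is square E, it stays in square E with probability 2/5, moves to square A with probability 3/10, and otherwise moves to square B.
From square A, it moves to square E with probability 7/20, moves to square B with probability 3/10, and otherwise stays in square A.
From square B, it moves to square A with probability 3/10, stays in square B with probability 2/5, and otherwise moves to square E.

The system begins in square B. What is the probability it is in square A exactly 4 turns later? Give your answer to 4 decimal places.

0.3158

Propagate the distribution vector 4 turns from square B.
After 0 turns: (0.0000, 0.0000, 1.0000)
After 1 turn: (0.3000, 0.3000, 0.4000)
After 2 turns: (0.3450, 0.3150, 0.3400)
After 3 turns: (0.3503, 0.3158, 0.3340)
After 4 turns: (0.3508, 0.3158, 0.3334)
P(in square A after 4 turns) = 0.3158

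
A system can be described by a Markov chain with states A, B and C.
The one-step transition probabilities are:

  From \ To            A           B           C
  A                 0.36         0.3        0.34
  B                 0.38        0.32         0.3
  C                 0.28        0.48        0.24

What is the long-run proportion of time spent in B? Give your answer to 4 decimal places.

Let the stationary distribution be π with π = πP and π_1 + π_2 + π_3 = 1.
π_1 = 0.36·π_1 + 0.38·π_2 + 0.28·π_3
π_2 = 0.3·π_1 + 0.32·π_2 + 0.48·π_3
Solving with the normalization constraint gives π = (0.3435, 0.3605, 0.2960).
So the stationary probability of B is 0.3605.

0.3605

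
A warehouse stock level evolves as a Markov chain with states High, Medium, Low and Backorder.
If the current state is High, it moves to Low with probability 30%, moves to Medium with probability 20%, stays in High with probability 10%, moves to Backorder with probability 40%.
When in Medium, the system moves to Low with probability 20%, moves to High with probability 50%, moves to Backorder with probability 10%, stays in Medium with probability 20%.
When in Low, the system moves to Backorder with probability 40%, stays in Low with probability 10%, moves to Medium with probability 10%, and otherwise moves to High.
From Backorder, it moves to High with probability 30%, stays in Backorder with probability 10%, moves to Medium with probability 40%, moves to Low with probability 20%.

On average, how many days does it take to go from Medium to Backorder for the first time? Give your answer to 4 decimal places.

Let t(s) be the expected number of days to first reach Backorder from state s, with t(Backorder) = 0. Conditioning on the first day:
t(High) = 1 + 0.1·t(High) + 0.2·t(Medium) + 0.3·t(Low)
t(Medium) = 1 + 0.5·t(High) + 0.2·t(Medium) + 0.2·t(Low)
t(Low) = 1 + 0.4·t(High) + 0.1·t(Medium) + 0.1·t(Low)
Solving: t(High) = 2.8814, t(Medium) = 3.7530, t(Low) = 2.8087.
Expected days from Medium to Backorder: 3.7530.

3.7530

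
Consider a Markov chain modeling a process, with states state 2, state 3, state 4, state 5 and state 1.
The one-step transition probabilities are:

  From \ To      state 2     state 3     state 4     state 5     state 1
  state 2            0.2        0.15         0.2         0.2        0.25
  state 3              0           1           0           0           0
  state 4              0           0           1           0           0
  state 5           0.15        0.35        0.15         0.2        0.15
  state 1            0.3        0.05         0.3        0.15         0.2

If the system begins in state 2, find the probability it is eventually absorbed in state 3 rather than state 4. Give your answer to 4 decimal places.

0.4382

Let h(s) be the probability of absorption at state 3 starting from transient state s. Then h(state 3) = 1 and h(state 4) = 0. By first-step analysis:
h(state 2) = 0.2·h(state 2) + 0.15·1 + 0.2·0 + 0.2·h(state 5) + 0.25·h(state 1)
h(state 5) = 0.15·h(state 2) + 0.35·1 + 0.15·0 + 0.2·h(state 5) + 0.15·h(state 1)
h(state 1) = 0.3·h(state 2) + 0.05·1 + 0.3·0 + 0.15·h(state 5) + 0.2·h(state 1)
Solving: h(state 2) = 0.4382, h(state 5) = 0.5827, h(state 1) = 0.3361.
Starting from state 2, the probability is 0.4382.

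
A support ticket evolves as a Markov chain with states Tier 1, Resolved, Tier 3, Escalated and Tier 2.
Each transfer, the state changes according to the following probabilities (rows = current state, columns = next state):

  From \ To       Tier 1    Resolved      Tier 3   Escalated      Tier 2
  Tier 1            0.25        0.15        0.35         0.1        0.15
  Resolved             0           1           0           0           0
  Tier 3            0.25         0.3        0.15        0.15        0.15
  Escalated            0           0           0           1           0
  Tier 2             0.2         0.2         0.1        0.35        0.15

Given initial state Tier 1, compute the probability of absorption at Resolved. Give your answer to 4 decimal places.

Let h(s) be the probability of absorption at Resolved starting from transient state s. Then h(Resolved) = 1 and h(Escalated) = 0. By first-step analysis:
h(Tier 1) = 0.25·h(Tier 1) + 0.15·1 + 0.35·h(Tier 3) + 0.1·0 + 0.15·h(Tier 2)
h(Tier 3) = 0.25·h(Tier 1) + 0.3·1 + 0.15·h(Tier 3) + 0.15·0 + 0.15·h(Tier 2)
h(Tier 2) = 0.2·h(Tier 1) + 0.2·1 + 0.1·h(Tier 3) + 0.35·0 + 0.15·h(Tier 2)
Solving: h(Tier 1) = 0.5663, h(Tier 3) = 0.5969, h(Tier 2) = 0.4388.
Starting from Tier 1, the probability is 0.5663.

0.5663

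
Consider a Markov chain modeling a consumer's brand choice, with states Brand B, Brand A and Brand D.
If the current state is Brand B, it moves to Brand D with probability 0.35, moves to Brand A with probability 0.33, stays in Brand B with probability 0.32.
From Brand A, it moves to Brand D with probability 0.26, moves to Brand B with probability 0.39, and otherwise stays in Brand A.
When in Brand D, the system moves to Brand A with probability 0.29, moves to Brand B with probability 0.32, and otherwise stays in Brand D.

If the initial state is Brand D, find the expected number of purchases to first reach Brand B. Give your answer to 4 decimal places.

Let t(s) be the expected number of purchases to first reach Brand B from state s, with t(Brand B) = 0. Conditioning on the first purchase:
t(Brand A) = 1 + 0.35·t(Brand A) + 0.26·t(Brand D)
t(Brand D) = 1 + 0.29·t(Brand A) + 0.39·t(Brand D)
Solving: t(Brand A) = 2.7094, t(Brand D) = 2.9274.
Expected purchases from Brand D to Brand B: 2.9274.

2.9274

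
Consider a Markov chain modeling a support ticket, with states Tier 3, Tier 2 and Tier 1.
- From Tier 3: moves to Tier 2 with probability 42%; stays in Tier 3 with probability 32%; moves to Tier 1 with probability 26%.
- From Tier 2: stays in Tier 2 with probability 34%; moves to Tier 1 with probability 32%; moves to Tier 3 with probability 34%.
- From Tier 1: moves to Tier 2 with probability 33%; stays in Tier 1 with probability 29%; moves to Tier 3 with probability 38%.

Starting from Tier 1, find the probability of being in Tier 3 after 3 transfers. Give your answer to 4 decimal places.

Propagate the distribution vector 3 transfers from Tier 1.
After 0 transfers: (0.0000, 0.0000, 1.0000)
After 1 transfer: (0.3800, 0.3300, 0.2900)
After 2 transfers: (0.3440, 0.3675, 0.2885)
After 3 transfers: (0.3447, 0.3646, 0.2907)
P(in Tier 3 after 3 transfers) = 0.3447

0.3447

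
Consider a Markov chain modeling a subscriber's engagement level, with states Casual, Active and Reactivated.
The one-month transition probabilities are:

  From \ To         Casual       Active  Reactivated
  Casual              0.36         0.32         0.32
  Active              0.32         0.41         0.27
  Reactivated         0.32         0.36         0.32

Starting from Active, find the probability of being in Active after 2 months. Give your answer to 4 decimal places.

Sum over the intermediate state after 1 month:
P = P(Active→Casual)·P(Casual→Active) + P(Active→Active)·P(Active→Active) + P(Active→Reactivated)·P(Reactivated→Active)
  = 0.32×0.32 + 0.41×0.41 + 0.27×0.36
  = 0.1024 + 0.1681 + 0.0972 = 0.3677

0.3677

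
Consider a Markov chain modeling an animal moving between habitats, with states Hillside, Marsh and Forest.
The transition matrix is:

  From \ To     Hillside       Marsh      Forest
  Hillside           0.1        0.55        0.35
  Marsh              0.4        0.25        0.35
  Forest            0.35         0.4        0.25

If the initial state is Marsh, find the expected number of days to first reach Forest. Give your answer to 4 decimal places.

2.8571

Let t(s) be the expected number of days to first reach Forest from state s, with t(Forest) = 0. Conditioning on the first day:
t(Hillside) = 1 + 0.1·t(Hillside) + 0.55·t(Marsh)
t(Marsh) = 1 + 0.4·t(Hillside) + 0.25·t(Marsh)
Solving: t(Hillside) = 2.8571, t(Marsh) = 2.8571.
Expected days from Marsh to Forest: 2.8571.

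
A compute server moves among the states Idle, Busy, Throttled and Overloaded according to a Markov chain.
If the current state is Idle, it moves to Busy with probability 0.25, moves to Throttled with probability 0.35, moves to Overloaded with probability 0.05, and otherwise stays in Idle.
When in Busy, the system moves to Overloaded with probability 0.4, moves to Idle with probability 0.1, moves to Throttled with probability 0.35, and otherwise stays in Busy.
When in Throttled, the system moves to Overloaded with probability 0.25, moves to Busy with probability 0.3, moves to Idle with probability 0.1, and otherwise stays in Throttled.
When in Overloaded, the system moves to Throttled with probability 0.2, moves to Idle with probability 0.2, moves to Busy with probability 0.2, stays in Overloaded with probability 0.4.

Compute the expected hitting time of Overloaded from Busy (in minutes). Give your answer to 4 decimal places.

Let t(s) be the expected number of minutes to first reach Overloaded from state s, with t(Overloaded) = 0. Conditioning on the first minute:
t(Idle) = 1 + 0.35·t(Idle) + 0.25·t(Busy) + 0.35·t(Throttled)
t(Busy) = 1 + 0.1·t(Idle) + 0.15·t(Busy) + 0.35·t(Throttled)
t(Throttled) = 1 + 0.1·t(Idle) + 0.3·t(Busy) + 0.35·t(Throttled)
Solving: t(Idle) = 4.8753, t(Busy) = 3.3241, t(Throttled) = 3.8227.
Expected minutes from Busy to Overloaded: 3.3241.

3.3241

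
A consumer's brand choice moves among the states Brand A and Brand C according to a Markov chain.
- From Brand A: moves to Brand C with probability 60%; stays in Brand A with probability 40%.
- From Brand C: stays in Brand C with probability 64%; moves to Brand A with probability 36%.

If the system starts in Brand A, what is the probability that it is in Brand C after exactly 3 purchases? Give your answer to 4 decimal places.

Propagate the distribution vector 3 purchases from Brand A.
After 0 purchases: (1.0000, 0.0000)
After 1 purchase: (0.4000, 0.6000)
After 2 purchases: (0.3760, 0.6240)
After 3 purchases: (0.3750, 0.6250)
P(in Brand C after 3 purchases) = 0.6250

0.6250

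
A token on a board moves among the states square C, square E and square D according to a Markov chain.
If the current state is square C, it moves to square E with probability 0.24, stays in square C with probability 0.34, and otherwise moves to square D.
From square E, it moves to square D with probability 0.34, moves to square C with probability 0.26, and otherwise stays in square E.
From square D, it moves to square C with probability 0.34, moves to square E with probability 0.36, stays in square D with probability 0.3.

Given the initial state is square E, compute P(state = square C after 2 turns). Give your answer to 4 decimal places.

Sum over the intermediate state after 1 turn:
P = P(square E→square C)·P(square C→square C) + P(square E→square E)·P(square E→square C) + P(square E→square D)·P(square D→square C)
  = 0.26×0.34 + 0.4×0.26 + 0.34×0.34
  = 0.0884 + 0.1040 + 0.1156 = 0.3080

0.3080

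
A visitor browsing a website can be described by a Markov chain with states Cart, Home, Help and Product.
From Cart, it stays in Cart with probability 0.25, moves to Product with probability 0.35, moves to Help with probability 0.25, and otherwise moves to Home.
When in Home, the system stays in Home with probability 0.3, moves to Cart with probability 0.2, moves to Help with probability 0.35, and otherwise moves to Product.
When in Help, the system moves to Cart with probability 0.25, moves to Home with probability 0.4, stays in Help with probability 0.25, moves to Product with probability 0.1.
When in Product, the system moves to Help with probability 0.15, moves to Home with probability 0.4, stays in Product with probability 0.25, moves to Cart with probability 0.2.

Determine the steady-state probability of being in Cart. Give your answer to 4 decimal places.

Let the stationary distribution be π with π = πP and π_1 + π_2 + π_3 + π_4 = 1.
π_1 = 0.25·π_1 + 0.2·π_2 + 0.25·π_3 + 0.2·π_4
π_2 = 0.15·π_1 + 0.3·π_2 + 0.4·π_3 + 0.4·π_4
π_3 = 0.25·π_1 + 0.35·π_2 + 0.25·π_3 + 0.15·π_4
Solving with the normalization constraint gives π = (0.2243, 0.3127, 0.2611, 0.2020).
So the stationary probability of Cart is 0.2243.

0.2243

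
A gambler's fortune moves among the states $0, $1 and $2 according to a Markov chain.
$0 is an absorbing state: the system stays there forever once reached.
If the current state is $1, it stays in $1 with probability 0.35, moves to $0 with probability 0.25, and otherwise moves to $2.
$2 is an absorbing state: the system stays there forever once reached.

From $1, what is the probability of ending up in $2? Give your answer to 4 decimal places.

0.6154

Let h(s) be the probability of absorption at $2 starting from transient state s. Then h($2) = 1 and h($0) = 0. By first-step analysis:
h($1) = 0.25·0 + 0.35·h($1) + 0.4·1
Solving: h($1) = 0.6154.
Starting from $1, the probability is 0.6154.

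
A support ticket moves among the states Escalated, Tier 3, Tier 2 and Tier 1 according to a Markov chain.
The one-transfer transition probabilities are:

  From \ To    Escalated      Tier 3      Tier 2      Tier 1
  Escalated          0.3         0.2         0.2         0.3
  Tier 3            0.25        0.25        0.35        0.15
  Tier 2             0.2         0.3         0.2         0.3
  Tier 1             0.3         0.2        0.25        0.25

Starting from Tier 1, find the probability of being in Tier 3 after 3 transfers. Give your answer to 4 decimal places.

Propagate the distribution vector 3 transfers from Tier 1.
After 0 transfers: (0.0000, 0.0000, 0.0000, 1.0000)
After 1 transfer: (0.3000, 0.2000, 0.2500, 0.2500)
After 2 transfers: (0.2650, 0.2350, 0.2425, 0.2575)
After 3 transfers: (0.2640, 0.2360, 0.2481, 0.2519)
P(in Tier 3 after 3 transfers) = 0.2360

0.2360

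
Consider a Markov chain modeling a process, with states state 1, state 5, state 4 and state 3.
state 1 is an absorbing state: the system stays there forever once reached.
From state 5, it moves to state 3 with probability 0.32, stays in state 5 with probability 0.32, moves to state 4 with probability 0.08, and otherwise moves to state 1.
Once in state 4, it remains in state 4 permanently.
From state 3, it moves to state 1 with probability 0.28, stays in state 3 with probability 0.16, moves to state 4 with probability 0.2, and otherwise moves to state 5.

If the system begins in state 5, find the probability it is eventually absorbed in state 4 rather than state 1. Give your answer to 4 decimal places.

0.2877

Let h(s) be the probability of absorption at state 4 starting from transient state s. Then h(state 4) = 1 and h(state 1) = 0. By first-step analysis:
h(state 5) = 0.28·0 + 0.32·h(state 5) + 0.08·1 + 0.32·h(state 3)
h(state 3) = 0.28·0 + 0.36·h(state 5) + 0.2·1 + 0.16·h(state 3)
Solving: h(state 5) = 0.2877, h(state 3) = 0.3614.
Starting from state 5, the probability is 0.2877.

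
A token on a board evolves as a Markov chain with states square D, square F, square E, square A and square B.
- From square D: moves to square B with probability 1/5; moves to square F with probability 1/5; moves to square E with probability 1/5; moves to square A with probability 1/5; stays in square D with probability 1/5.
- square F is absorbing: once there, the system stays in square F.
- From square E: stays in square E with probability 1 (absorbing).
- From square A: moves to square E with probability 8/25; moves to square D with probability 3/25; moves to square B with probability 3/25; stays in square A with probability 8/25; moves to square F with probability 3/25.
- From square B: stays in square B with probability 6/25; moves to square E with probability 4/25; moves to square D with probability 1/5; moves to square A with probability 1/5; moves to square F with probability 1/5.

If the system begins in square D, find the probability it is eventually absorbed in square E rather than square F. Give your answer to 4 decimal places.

0.5472

Let h(s) be the probability of absorption at square E starting from transient state s. Then h(square E) = 1 and h(square F) = 0. By first-step analysis:
h(square D) = 0.2·h(square D) + 0.2·0 + 0.2·1 + 0.2·h(square A) + 0.2·h(square B)
h(square A) = 0.12·h(square D) + 0.12·0 + 0.32·1 + 0.32·h(square A) + 0.12·h(square B)
h(square B) = 0.2·h(square D) + 0.2·0 + 0.16·1 + 0.2·h(square A) + 0.24·h(square B)
Solving: h(square D) = 0.5472, h(square A) = 0.6604, h(square B) = 0.5283.
Starting from square D, the probability is 0.5472.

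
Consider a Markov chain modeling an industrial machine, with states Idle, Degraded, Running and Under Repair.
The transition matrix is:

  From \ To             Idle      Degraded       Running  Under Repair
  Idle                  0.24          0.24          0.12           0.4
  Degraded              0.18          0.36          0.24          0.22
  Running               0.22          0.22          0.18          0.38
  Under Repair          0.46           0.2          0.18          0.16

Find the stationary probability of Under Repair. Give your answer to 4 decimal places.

0.2826

Let the stationary distribution be π with π = πP and π_1 + π_2 + π_3 + π_4 = 1.
π_1 = 0.24·π_1 + 0.18·π_2 + 0.22·π_3 + 0.46·π_4
π_2 = 0.24·π_1 + 0.36·π_2 + 0.22·π_3 + 0.2·π_4
π_3 = 0.12·π_1 + 0.24·π_2 + 0.18·π_3 + 0.18·π_4
Solving with the normalization constraint gives π = (0.2832, 0.2558, 0.1784, 0.2826).
So the stationary probability of Under Repair is 0.2826.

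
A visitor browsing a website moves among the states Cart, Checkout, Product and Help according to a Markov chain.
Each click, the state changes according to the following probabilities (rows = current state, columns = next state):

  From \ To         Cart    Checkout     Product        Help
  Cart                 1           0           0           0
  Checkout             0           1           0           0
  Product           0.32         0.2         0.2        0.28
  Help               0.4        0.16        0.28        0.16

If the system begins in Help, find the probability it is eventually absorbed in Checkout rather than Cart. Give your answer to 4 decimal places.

Let h(s) be the probability of absorption at Checkout starting from transient state s. Then h(Checkout) = 1 and h(Cart) = 0. By first-step analysis:
h(Product) = 0.32·0 + 0.2·1 + 0.2·h(Product) + 0.28·h(Help)
h(Help) = 0.4·0 + 0.16·1 + 0.28·h(Product) + 0.16·h(Help)
Solving: h(Product) = 0.3585, h(Help) = 0.3100.
Starting from Help, the probability is 0.3100.

0.3100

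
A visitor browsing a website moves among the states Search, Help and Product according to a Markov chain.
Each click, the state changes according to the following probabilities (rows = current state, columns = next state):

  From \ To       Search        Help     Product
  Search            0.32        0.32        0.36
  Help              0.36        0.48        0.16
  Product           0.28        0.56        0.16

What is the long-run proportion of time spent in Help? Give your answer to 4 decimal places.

0.4455

Let the stationary distribution be π with π = πP and π_1 + π_2 + π_3 = 1.
π_1 = 0.32·π_1 + 0.36·π_2 + 0.28·π_3
π_2 = 0.32·π_1 + 0.48·π_2 + 0.56·π_3
Solving with the normalization constraint gives π = (0.3288, 0.4455, 0.2258).
So the stationary probability of Help is 0.4455.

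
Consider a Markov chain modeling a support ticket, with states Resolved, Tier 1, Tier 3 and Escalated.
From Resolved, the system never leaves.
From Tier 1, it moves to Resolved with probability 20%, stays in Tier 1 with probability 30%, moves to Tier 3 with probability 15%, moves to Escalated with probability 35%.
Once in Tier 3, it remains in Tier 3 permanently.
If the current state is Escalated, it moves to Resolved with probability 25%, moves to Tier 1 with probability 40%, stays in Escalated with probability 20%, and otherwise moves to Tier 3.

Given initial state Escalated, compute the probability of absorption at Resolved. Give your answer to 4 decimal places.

Let h(s) be the probability of absorption at Resolved starting from transient state s. Then h(Resolved) = 1 and h(Tier 3) = 0. By first-step analysis:
h(Tier 1) = 0.2·1 + 0.3·h(Tier 1) + 0.15·0 + 0.35·h(Escalated)
h(Escalated) = 0.25·1 + 0.4·h(Tier 1) + 0.15·0 + 0.2·h(Escalated)
Solving: h(Tier 1) = 0.5893, h(Escalated) = 0.6071.
Starting from Escalated, the probability is 0.6071.

0.6071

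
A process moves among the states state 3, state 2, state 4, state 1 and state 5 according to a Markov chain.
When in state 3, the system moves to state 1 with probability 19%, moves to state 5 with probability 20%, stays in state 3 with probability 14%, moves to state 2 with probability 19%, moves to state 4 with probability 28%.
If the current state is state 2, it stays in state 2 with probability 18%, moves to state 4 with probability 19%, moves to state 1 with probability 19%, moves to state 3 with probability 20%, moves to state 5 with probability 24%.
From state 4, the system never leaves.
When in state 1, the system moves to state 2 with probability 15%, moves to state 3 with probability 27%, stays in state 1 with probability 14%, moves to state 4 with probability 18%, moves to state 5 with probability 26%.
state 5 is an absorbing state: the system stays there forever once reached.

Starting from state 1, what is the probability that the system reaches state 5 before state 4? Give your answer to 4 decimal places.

Let h(s) be the probability of absorption at state 5 starting from transient state s. Then h(state 5) = 1 and h(state 4) = 0. By first-step analysis:
h(state 3) = 0.14·h(state 3) + 0.19·h(state 2) + 0.28·0 + 0.19·h(state 1) + 0.2·1
h(state 2) = 0.2·h(state 3) + 0.18·h(state 2) + 0.19·0 + 0.19·h(state 1) + 0.24·1
h(state 1) = 0.27·h(state 3) + 0.15·h(state 2) + 0.18·0 + 0.14·h(state 1) + 0.26·1
Solving: h(state 3) = 0.4703, h(state 2) = 0.5332, h(state 1) = 0.5430.
Starting from state 1, the probability is 0.5430.

0.5430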